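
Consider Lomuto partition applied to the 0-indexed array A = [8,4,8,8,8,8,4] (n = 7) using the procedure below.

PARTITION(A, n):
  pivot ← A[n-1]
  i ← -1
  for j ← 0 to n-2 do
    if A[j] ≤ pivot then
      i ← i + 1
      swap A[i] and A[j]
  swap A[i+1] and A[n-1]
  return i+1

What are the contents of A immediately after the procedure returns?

[4,4,8,8,8,8,8]

pivot=4, i=-1
j=0: 8>4, skip
j=1: 4≤4, i=0, swap(0,1) ⇒ [4,8,8,8,8,8,4]
j=2: 8>4, skip
j=3: 8>4, skip
j=4: 8>4, skip
j=5: 8>4, skip
swap(1,6) ⇒ [4,4,8,8,8,8,8]; return 1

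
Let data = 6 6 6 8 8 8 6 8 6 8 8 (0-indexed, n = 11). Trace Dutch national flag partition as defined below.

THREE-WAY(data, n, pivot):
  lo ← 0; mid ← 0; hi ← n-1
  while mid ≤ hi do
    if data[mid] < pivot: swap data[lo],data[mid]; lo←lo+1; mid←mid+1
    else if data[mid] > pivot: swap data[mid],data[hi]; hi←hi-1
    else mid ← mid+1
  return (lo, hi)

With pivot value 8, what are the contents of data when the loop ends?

6 6 6 6 6 8 8 8 8 8 8

pivot = 8; lo=0, mid=0, hi=10
data[mid]=6<8: swap data[0],data[0]; lo=1,mid=1 → 6 6 6 8 8 8 6 8 6 8 8
data[mid]=6<8: swap data[1],data[1]; lo=2,mid=2 → 6 6 6 8 8 8 6 8 6 8 8
data[mid]=6<8: swap data[2],data[2]; lo=3,mid=3 → 6 6 6 8 8 8 6 8 6 8 8
data[mid]=8=8: mid=4
data[mid]=8=8: mid=5
data[mid]=8=8: mid=6
data[mid]=6<8: swap data[3],data[6]; lo=4,mid=7 → 6 6 6 6 8 8 8 8 6 8 8
data[mid]=8=8: mid=8
data[mid]=6<8: swap data[4],data[8]; lo=5,mid=9 → 6 6 6 6 6 8 8 8 8 8 8
data[mid]=8=8: mid=10
data[mid]=8=8: mid=11
end: lo=5, hi=10; data = 6 6 6 6 6 8 8 8 8 8 8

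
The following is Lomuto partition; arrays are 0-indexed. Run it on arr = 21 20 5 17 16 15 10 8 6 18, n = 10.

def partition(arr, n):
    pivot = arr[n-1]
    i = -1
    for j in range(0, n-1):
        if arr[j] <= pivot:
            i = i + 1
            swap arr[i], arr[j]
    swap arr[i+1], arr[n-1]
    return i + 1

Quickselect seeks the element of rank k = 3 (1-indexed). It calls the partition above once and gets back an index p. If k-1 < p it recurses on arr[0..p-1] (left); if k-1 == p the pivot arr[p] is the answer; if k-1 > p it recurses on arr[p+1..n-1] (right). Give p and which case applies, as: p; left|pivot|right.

7; left

pivot=18, i=-1
j=0: 21>18, skip
j=1: 20>18, skip
j=2: 5≤18, i=0, swap(0,2) ⇒ 5 20 21 17 16 15 10 8 6 18
j=3: 17≤18, i=1, swap(1,3) ⇒ 5 17 21 20 16 15 10 8 6 18
j=4: 16≤18, i=2, swap(2,4) ⇒ 5 17 16 20 21 15 10 8 6 18
j=5: 15≤18, i=3, swap(3,5) ⇒ 5 17 16 15 21 20 10 8 6 18
j=6: 10≤18, i=4, swap(4,6) ⇒ 5 17 16 15 10 20 21 8 6 18
j=7: 8≤18, i=5, swap(5,7) ⇒ 5 17 16 15 10 8 21 20 6 18
j=8: 6≤18, i=6, swap(6,8) ⇒ 5 17 16 15 10 8 6 20 21 18
swap(7,9) ⇒ 5 17 16 15 10 8 6 18 21 20; return 7
p = 7; k-1 = 2 < 7 ⇒ left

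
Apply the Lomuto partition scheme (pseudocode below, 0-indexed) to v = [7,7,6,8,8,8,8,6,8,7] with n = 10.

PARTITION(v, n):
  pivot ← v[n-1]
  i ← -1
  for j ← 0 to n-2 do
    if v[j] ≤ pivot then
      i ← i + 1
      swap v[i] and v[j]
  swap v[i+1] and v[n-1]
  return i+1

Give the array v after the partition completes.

[7,7,6,6,7,8,8,8,8,8]

pivot = v[9] = 7; i = -1
j=0: v[0]=7 ≤ 7 → i=0, swap v[0],v[0] (no change) → [7,7,6,8,8,8,8,6,8,7]
j=1: v[1]=7 ≤ 7 → i=1, swap v[1],v[1] (no change) → [7,7,6,8,8,8,8,6,8,7]
j=2: v[2]=6 ≤ 7 → i=2, swap v[2],v[2] (no change) → [7,7,6,8,8,8,8,6,8,7]
j=3: v[3]=8 > 7 → no swap
j=4: v[4]=8 > 7 → no swap
j=5: v[5]=8 > 7 → no swap
j=6: v[6]=8 > 7 → no swap
j=7: v[7]=6 ≤ 7 → i=3, swap v[3],v[7] → [7,7,6,6,8,8,8,8,8,7]
j=8: v[8]=8 > 7 → no swap
final swap v[4],v[9] → [7,7,6,6,7,8,8,8,8,8]; return 4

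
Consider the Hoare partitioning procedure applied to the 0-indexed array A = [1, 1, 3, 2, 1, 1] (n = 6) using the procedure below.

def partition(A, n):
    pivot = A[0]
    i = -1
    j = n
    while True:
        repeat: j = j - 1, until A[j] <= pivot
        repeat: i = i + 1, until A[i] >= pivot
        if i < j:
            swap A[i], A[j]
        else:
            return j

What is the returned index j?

pivot = A[0] = 1; i = -1, j = 6
j→5 (A[5]=1≤1), i→0 (A[0]=1≥1); i<j, swap → [1, 1, 3, 2, 1, 1]
j→4 (A[4]=1≤1), i→1 (A[1]=1≥1); i<j, swap → [1, 1, 3, 2, 1, 1]
j→1, i→2; i≥j, return j=1. A = [1, 1, 3, 2, 1, 1]

1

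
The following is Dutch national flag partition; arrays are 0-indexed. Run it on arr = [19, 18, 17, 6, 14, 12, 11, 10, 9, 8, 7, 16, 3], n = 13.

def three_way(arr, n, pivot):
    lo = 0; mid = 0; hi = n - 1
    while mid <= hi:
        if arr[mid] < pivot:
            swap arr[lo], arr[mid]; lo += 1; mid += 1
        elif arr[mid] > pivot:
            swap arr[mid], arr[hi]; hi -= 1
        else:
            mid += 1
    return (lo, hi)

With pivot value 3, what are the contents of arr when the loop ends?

lo=0 mid=0 hi=12
19>3: swap(0,12), hi=11 ⇒ [3, 18, 17, 6, 14, 12, 11, 10, 9, 8, 7, 16, 19]
3=3: mid=1
18>3: swap(1,11), hi=10 ⇒ [3, 16, 17, 6, 14, 12, 11, 10, 9, 8, 7, 18, 19]
16>3: swap(1,10), hi=9 ⇒ [3, 7, 17, 6, 14, 12, 11, 10, 9, 8, 16, 18, 19]
7>3: swap(1,9), hi=8 ⇒ [3, 8, 17, 6, 14, 12, 11, 10, 9, 7, 16, 18, 19]
8>3: swap(1,8), hi=7 ⇒ [3, 9, 17, 6, 14, 12, 11, 10, 8, 7, 16, 18, 19]
9>3: swap(1,7), hi=6 ⇒ [3, 10, 17, 6, 14, 12, 11, 9, 8, 7, 16, 18, 19]
10>3: swap(1,6), hi=5 ⇒ [3, 11, 17, 6, 14, 12, 10, 9, 8, 7, 16, 18, 19]
11>3: swap(1,5), hi=4 ⇒ [3, 12, 17, 6, 14, 11, 10, 9, 8, 7, 16, 18, 19]
12>3: swap(1,4), hi=3 ⇒ [3, 14, 17, 6, 12, 11, 10, 9, 8, 7, 16, 18, 19]
14>3: swap(1,3), hi=2 ⇒ [3, 6, 17, 14, 12, 11, 10, 9, 8, 7, 16, 18, 19]
6>3: swap(1,2), hi=1 ⇒ [3, 17, 6, 14, 12, 11, 10, 9, 8, 7, 16, 18, 19]
17>3: swap(1,1), hi=0 ⇒ [3, 17, 6, 14, 12, 11, 10, 9, 8, 7, 16, 18, 19]
done. lo=0 hi=0; arr=[3, 17, 6, 14, 12, 11, 10, 9, 8, 7, 16, 18, 19]

[3, 17, 6, 14, 12, 11, 10, 9, 8, 7, 16, 18, 19]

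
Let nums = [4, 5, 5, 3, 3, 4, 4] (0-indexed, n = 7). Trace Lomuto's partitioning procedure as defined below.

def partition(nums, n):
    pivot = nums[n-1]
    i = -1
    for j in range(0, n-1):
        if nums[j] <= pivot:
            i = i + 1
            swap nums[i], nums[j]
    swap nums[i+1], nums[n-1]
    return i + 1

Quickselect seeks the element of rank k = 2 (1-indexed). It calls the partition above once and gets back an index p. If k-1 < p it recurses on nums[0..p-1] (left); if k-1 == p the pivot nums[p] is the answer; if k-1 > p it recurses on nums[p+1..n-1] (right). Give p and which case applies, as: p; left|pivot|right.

4; left

pivot=4, i=-1
j=0: 4≤4, i=0, swap(0,0) ⇒ [4, 5, 5, 3, 3, 4, 4]
j=1: 5>4, skip
j=2: 5>4, skip
j=3: 3≤4, i=1, swap(1,3) ⇒ [4, 3, 5, 5, 3, 4, 4]
j=4: 3≤4, i=2, swap(2,4) ⇒ [4, 3, 3, 5, 5, 4, 4]
j=5: 4≤4, i=3, swap(3,5) ⇒ [4, 3, 3, 4, 5, 5, 4]
swap(4,6) ⇒ [4, 3, 3, 4, 4, 5, 5]; return 4
p = 4; k-1 = 1 < 4 ⇒ left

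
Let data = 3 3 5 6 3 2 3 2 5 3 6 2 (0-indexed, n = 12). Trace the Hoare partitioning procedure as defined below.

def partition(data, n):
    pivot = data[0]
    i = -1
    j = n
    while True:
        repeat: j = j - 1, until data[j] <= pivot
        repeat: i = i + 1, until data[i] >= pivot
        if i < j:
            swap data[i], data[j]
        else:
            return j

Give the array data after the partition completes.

pivot=3
j stops at 11 (2), i stops at 0 (3); swap ⇒ 2 3 5 6 3 2 3 2 5 3 6 3
j stops at 9 (3), i stops at 1 (3); swap ⇒ 2 3 5 6 3 2 3 2 5 3 6 3
j stops at 7 (2), i stops at 2 (5); swap ⇒ 2 3 2 6 3 2 3 5 5 3 6 3
j stops at 6 (3), i stops at 3 (6); swap ⇒ 2 3 2 3 3 2 6 5 5 3 6 3
j stops at 5 (2), i stops at 4 (3); swap ⇒ 2 3 2 3 2 3 6 5 5 3 6 3
j stops at 4, i stops at 5; i≥j ⇒ return 4. data=2 3 2 3 2 3 6 5 5 3 6 3

2 3 2 3 2 3 6 5 5 3 6 3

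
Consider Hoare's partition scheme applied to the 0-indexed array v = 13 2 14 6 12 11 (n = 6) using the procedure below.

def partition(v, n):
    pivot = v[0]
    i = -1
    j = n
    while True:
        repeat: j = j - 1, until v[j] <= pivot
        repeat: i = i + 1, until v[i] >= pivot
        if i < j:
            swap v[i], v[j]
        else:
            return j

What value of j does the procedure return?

3

pivot=13
j stops at 5 (11), i stops at 0 (13); swap ⇒ 11 2 14 6 12 13
j stops at 4 (12), i stops at 2 (14); swap ⇒ 11 2 12 6 14 13
j stops at 3, i stops at 4; i≥j ⇒ return 3. v=11 2 12 6 14 13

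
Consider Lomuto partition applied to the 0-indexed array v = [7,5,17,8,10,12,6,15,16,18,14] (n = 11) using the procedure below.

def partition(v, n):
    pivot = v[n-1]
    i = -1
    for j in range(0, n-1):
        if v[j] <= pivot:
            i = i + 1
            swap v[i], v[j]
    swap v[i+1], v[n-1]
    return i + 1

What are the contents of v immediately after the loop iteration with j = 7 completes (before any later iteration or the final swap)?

pivot=14, i=-1
j=0: 7≤14, i=0, swap(0,0) ⇒ [7,5,17,8,10,12,6,15,16,18,14]
j=1: 5≤14, i=1, swap(1,1) ⇒ [7,5,17,8,10,12,6,15,16,18,14]
j=2: 17>14, skip
j=3: 8≤14, i=2, swap(2,3) ⇒ [7,5,8,17,10,12,6,15,16,18,14]
j=4: 10≤14, i=3, swap(3,4) ⇒ [7,5,8,10,17,12,6,15,16,18,14]
j=5: 12≤14, i=4, swap(4,5) ⇒ [7,5,8,10,12,17,6,15,16,18,14]
j=6: 6≤14, i=5, swap(5,6) ⇒ [7,5,8,10,12,6,17,15,16,18,14]
j=7: 15>14, skip
(after j=7) v = [7,5,8,10,12,6,17,15,16,18,14]

[7,5,8,10,12,6,17,15,16,18,14]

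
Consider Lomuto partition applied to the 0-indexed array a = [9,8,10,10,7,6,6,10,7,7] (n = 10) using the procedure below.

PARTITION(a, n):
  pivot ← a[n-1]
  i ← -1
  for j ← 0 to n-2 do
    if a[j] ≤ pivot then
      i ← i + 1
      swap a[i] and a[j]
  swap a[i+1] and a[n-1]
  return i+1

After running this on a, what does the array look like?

pivot=7, i=-1
j=0: 9>7, skip
j=1: 8>7, skip
j=2: 10>7, skip
j=3: 10>7, skip
j=4: 7≤7, i=0, swap(0,4) ⇒ [7,8,10,10,9,6,6,10,7,7]
j=5: 6≤7, i=1, swap(1,5) ⇒ [7,6,10,10,9,8,6,10,7,7]
j=6: 6≤7, i=2, swap(2,6) ⇒ [7,6,6,10,9,8,10,10,7,7]
j=7: 10>7, skip
j=8: 7≤7, i=3, swap(3,8) ⇒ [7,6,6,7,9,8,10,10,10,7]
swap(4,9) ⇒ [7,6,6,7,7,8,10,10,10,9]; return 4

[7,6,6,7,7,8,10,10,10,9]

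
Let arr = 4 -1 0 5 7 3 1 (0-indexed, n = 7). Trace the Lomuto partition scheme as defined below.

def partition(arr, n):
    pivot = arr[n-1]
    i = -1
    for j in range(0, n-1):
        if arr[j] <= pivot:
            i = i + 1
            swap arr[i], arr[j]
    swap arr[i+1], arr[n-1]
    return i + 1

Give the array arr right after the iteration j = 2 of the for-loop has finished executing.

pivot=1, i=-1
j=0: 4>1, skip
j=1: -1≤1, i=0, swap(0,1) ⇒ -1 4 0 5 7 3 1
j=2: 0≤1, i=1, swap(1,2) ⇒ -1 0 4 5 7 3 1
(after j=2) arr = -1 0 4 5 7 3 1

-1 0 4 5 7 3 1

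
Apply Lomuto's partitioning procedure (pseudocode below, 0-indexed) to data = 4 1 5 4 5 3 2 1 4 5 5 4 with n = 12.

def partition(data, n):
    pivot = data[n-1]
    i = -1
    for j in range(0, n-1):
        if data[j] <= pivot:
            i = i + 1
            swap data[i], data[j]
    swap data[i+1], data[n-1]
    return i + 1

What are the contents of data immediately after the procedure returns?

pivot=4, i=-1
j=0: 4≤4, i=0, swap(0,0) ⇒ 4 1 5 4 5 3 2 1 4 5 5 4
j=1: 1≤4, i=1, swap(1,1) ⇒ 4 1 5 4 5 3 2 1 4 5 5 4
j=2: 5>4, skip
j=3: 4≤4, i=2, swap(2,3) ⇒ 4 1 4 5 5 3 2 1 4 5 5 4
j=4: 5>4, skip
j=5: 3≤4, i=3, swap(3,5) ⇒ 4 1 4 3 5 5 2 1 4 5 5 4
j=6: 2≤4, i=4, swap(4,6) ⇒ 4 1 4 3 2 5 5 1 4 5 5 4
j=7: 1≤4, i=5, swap(5,7) ⇒ 4 1 4 3 2 1 5 5 4 5 5 4
j=8: 4≤4, i=6, swap(6,8) ⇒ 4 1 4 3 2 1 4 5 5 5 5 4
j=9: 5>4, skip
j=10: 5>4, skip
swap(7,11) ⇒ 4 1 4 3 2 1 4 4 5 5 5 5; return 7

4 1 4 3 2 1 4 4 5 5 5 5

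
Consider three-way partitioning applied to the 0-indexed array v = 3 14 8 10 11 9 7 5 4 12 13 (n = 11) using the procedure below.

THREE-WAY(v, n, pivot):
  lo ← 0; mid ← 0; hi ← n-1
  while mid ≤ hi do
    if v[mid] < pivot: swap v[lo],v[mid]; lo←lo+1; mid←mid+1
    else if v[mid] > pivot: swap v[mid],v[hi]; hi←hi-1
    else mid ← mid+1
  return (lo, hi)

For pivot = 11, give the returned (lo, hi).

(7, 7)

pivot = 11; lo=0, mid=0, hi=10
v[mid]=3<11: swap v[0],v[0]; lo=1,mid=1 → 3 14 8 10 11 9 7 5 4 12 13
v[mid]=14>11: swap v[1],v[10]; hi=9 → 3 13 8 10 11 9 7 5 4 12 14
v[mid]=13>11: swap v[1],v[9]; hi=8 → 3 12 8 10 11 9 7 5 4 13 14
v[mid]=12>11: swap v[1],v[8]; hi=7 → 3 4 8 10 11 9 7 5 12 13 14
v[mid]=4<11: swap v[1],v[1]; lo=2,mid=2 → 3 4 8 10 11 9 7 5 12 13 14
v[mid]=8<11: swap v[2],v[2]; lo=3,mid=3 → 3 4 8 10 11 9 7 5 12 13 14
v[mid]=10<11: swap v[3],v[3]; lo=4,mid=4 → 3 4 8 10 11 9 7 5 12 13 14
v[mid]=11=11: mid=5
v[mid]=9<11: swap v[4],v[5]; lo=5,mid=6 → 3 4 8 10 9 11 7 5 12 13 14
v[mid]=7<11: swap v[5],v[6]; lo=6,mid=7 → 3 4 8 10 9 7 11 5 12 13 14
v[mid]=5<11: swap v[6],v[7]; lo=7,mid=8 → 3 4 8 10 9 7 5 11 12 13 14
end: lo=7, hi=7; v = 3 4 8 10 9 7 5 11 12 13 14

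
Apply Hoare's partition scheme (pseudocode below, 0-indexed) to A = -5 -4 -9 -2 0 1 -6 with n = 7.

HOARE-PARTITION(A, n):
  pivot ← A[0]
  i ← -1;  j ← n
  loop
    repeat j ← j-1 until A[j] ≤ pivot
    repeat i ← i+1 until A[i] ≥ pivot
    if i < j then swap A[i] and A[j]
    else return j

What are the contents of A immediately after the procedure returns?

-6 -9 -4 -2 0 1 -5

pivot = A[0] = -5; i = -1, j = 7
j→6 (A[6]=-6≤-5), i→0 (A[0]=-5≥-5); i<j, swap → -6 -4 -9 -2 0 1 -5
j→2 (A[2]=-9≤-5), i→1 (A[1]=-4≥-5); i<j, swap → -6 -9 -4 -2 0 1 -5
j→1, i→2; i≥j, return j=1. A = -6 -9 -4 -2 0 1 -5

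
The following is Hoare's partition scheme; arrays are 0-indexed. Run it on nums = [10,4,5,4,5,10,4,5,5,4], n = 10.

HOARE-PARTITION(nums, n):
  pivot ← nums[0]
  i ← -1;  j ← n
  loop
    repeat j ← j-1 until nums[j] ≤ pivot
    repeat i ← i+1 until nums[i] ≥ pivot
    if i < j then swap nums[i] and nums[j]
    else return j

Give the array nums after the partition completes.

[4,4,5,4,5,5,4,5,10,10]

pivot=10
j stops at 9 (4), i stops at 0 (10); swap ⇒ [4,4,5,4,5,10,4,5,5,10]
j stops at 8 (5), i stops at 5 (10); swap ⇒ [4,4,5,4,5,5,4,5,10,10]
j stops at 7, i stops at 8; i≥j ⇒ return 7. nums=[4,4,5,4,5,5,4,5,10,10]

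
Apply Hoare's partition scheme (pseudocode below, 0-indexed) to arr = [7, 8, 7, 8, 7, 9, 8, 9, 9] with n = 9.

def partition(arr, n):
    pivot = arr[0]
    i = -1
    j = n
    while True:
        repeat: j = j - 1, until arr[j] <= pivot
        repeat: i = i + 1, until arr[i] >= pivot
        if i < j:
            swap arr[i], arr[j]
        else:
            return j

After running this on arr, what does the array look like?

pivot = arr[0] = 7; i = -1, j = 9
j→4 (arr[4]=7≤7), i→0 (arr[0]=7≥7); i<j, swap → [7, 8, 7, 8, 7, 9, 8, 9, 9]
j→2 (arr[2]=7≤7), i→1 (arr[1]=8≥7); i<j, swap → [7, 7, 8, 8, 7, 9, 8, 9, 9]
j→1, i→2; i≥j, return j=1. arr = [7, 7, 8, 8, 7, 9, 8, 9, 9]

[7, 7, 8, 8, 7, 9, 8, 9, 9]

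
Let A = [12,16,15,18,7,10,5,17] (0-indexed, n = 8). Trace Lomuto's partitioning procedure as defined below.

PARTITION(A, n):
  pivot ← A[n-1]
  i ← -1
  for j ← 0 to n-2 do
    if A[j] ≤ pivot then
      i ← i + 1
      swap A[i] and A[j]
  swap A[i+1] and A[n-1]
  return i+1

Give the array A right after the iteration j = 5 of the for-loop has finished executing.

pivot=17, i=-1
j=0: 12≤17, i=0, swap(0,0) ⇒ [12,16,15,18,7,10,5,17]
j=1: 16≤17, i=1, swap(1,1) ⇒ [12,16,15,18,7,10,5,17]
j=2: 15≤17, i=2, swap(2,2) ⇒ [12,16,15,18,7,10,5,17]
j=3: 18>17, skip
j=4: 7≤17, i=3, swap(3,4) ⇒ [12,16,15,7,18,10,5,17]
j=5: 10≤17, i=4, swap(4,5) ⇒ [12,16,15,7,10,18,5,17]
(after j=5) A = [12,16,15,7,10,18,5,17]

[12,16,15,7,10,18,5,17]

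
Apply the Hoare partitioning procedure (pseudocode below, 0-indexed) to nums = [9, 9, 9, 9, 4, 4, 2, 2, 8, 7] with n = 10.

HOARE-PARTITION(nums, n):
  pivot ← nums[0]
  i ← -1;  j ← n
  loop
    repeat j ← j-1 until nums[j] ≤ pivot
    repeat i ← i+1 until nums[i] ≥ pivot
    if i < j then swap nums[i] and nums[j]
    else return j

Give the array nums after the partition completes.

[7, 8, 2, 2, 4, 4, 9, 9, 9, 9]

pivot = nums[0] = 9; i = -1, j = 10
j→9 (nums[9]=7≤9), i→0 (nums[0]=9≥9); i<j, swap → [7, 9, 9, 9, 4, 4, 2, 2, 8, 9]
j→8 (nums[8]=8≤9), i→1 (nums[1]=9≥9); i<j, swap → [7, 8, 9, 9, 4, 4, 2, 2, 9, 9]
j→7 (nums[7]=2≤9), i→2 (nums[2]=9≥9); i<j, swap → [7, 8, 2, 9, 4, 4, 2, 9, 9, 9]
j→6 (nums[6]=2≤9), i→3 (nums[3]=9≥9); i<j, swap → [7, 8, 2, 2, 4, 4, 9, 9, 9, 9]
j→5, i→6; i≥j, return j=5. nums = [7, 8, 2, 2, 4, 4, 9, 9, 9, 9]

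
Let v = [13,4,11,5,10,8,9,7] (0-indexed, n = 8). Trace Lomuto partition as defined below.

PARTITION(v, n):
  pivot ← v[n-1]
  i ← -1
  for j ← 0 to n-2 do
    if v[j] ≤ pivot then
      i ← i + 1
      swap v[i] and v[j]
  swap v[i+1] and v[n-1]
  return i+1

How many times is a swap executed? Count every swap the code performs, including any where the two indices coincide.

3

pivot=7, i=-1
j=0: 13>7, skip
j=1: 4≤7, i=0, swap(0,1) ⇒ [4,13,11,5,10,8,9,7]
j=2: 11>7, skip
j=3: 5≤7, i=1, swap(1,3) ⇒ [4,5,11,13,10,8,9,7]
j=4: 10>7, skip
j=5: 8>7, skip
j=6: 9>7, skip
swap(2,7) ⇒ [4,5,7,13,10,8,9,11]; return 2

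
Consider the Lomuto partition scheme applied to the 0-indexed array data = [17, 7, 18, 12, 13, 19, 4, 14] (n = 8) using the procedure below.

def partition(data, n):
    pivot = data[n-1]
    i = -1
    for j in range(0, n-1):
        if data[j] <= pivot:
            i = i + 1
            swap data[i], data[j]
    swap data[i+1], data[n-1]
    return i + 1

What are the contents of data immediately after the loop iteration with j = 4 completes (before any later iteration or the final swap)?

pivot = data[7] = 14; i = -1
j=0: data[0]=17 > 14 → no swap
j=1: data[1]=7 ≤ 14 → i=0, swap data[0],data[1] → [7, 17, 18, 12, 13, 19, 4, 14]
j=2: data[2]=18 > 14 → no swap
j=3: data[3]=12 ≤ 14 → i=1, swap data[1],data[3] → [7, 12, 18, 17, 13, 19, 4, 14]
j=4: data[4]=13 ≤ 14 → i=2, swap data[2],data[4] → [7, 12, 13, 17, 18, 19, 4, 14]
(after j=4) data = [7, 12, 13, 17, 18, 19, 4, 14]

[7, 12, 13, 17, 18, 19, 4, 14]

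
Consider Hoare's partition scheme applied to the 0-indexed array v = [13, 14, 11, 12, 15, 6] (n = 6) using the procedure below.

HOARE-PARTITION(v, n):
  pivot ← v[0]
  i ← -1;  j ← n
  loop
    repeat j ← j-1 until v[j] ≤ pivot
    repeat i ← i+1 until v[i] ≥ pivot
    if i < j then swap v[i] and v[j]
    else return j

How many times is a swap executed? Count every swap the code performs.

pivot = v[0] = 13; i = -1, j = 6
j→5 (v[5]=6≤13), i→0 (v[0]=13≥13); i<j, swap → [6, 14, 11, 12, 15, 13]
j→3 (v[3]=12≤13), i→1 (v[1]=14≥13); i<j, swap → [6, 12, 11, 14, 15, 13]
j→2, i→3; i≥j, return j=2. v = [6, 12, 11, 14, 15, 13]

2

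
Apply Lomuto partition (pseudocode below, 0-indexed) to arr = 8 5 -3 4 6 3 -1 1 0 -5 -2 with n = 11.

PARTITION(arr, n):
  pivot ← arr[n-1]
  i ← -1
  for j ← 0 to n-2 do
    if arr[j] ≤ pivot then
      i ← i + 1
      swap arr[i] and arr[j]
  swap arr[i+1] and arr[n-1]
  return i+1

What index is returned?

2

pivot = arr[10] = -2; i = -1
j=0: arr[0]=8 > -2 → no swap
j=1: arr[1]=5 > -2 → no swap
j=2: arr[2]=-3 ≤ -2 → i=0, swap arr[0],arr[2] → -3 5 8 4 6 3 -1 1 0 -5 -2
j=3: arr[3]=4 > -2 → no swap
j=4: arr[4]=6 > -2 → no swap
j=5: arr[5]=3 > -2 → no swap
j=6: arr[6]=-1 > -2 → no swap
j=7: arr[7]=1 > -2 → no swap
j=8: arr[8]=0 > -2 → no swap
j=9: arr[9]=-5 ≤ -2 → i=1, swap arr[1],arr[9] → -3 -5 8 4 6 3 -1 1 0 5 -2
final swap arr[2],arr[10] → -3 -5 -2 4 6 3 -1 1 0 5 8; return 2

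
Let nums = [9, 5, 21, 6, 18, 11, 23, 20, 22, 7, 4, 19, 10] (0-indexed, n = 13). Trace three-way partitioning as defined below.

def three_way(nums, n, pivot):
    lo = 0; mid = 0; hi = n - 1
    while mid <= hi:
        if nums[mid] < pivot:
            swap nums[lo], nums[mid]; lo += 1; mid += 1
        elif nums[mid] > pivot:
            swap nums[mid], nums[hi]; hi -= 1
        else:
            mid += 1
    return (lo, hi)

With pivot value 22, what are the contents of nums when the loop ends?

lo=0 mid=0 hi=12
9<22: swap(0,0), lo=1 mid=1 ⇒ [9, 5, 21, 6, 18, 11, 23, 20, 22, 7, 4, 19, 10]
5<22: swap(1,1), lo=2 mid=2 ⇒ [9, 5, 21, 6, 18, 11, 23, 20, 22, 7, 4, 19, 10]
21<22: swap(2,2), lo=3 mid=3 ⇒ [9, 5, 21, 6, 18, 11, 23, 20, 22, 7, 4, 19, 10]
6<22: swap(3,3), lo=4 mid=4 ⇒ [9, 5, 21, 6, 18, 11, 23, 20, 22, 7, 4, 19, 10]
18<22: swap(4,4), lo=5 mid=5 ⇒ [9, 5, 21, 6, 18, 11, 23, 20, 22, 7, 4, 19, 10]
11<22: swap(5,5), lo=6 mid=6 ⇒ [9, 5, 21, 6, 18, 11, 23, 20, 22, 7, 4, 19, 10]
23>22: swap(6,12), hi=11 ⇒ [9, 5, 21, 6, 18, 11, 10, 20, 22, 7, 4, 19, 23]
10<22: swap(6,6), lo=7 mid=7 ⇒ [9, 5, 21, 6, 18, 11, 10, 20, 22, 7, 4, 19, 23]
20<22: swap(7,7), lo=8 mid=8 ⇒ [9, 5, 21, 6, 18, 11, 10, 20, 22, 7, 4, 19, 23]
22=22: mid=9
7<22: swap(8,9), lo=9 mid=10 ⇒ [9, 5, 21, 6, 18, 11, 10, 20, 7, 22, 4, 19, 23]
4<22: swap(9,10), lo=10 mid=11 ⇒ [9, 5, 21, 6, 18, 11, 10, 20, 7, 4, 22, 19, 23]
19<22: swap(10,11), lo=11 mid=12 ⇒ [9, 5, 21, 6, 18, 11, 10, 20, 7, 4, 19, 22, 23]
done. lo=11 hi=11; nums=[9, 5, 21, 6, 18, 11, 10, 20, 7, 4, 19, 22, 23]

[9, 5, 21, 6, 18, 11, 10, 20, 7, 4, 19, 22, 23]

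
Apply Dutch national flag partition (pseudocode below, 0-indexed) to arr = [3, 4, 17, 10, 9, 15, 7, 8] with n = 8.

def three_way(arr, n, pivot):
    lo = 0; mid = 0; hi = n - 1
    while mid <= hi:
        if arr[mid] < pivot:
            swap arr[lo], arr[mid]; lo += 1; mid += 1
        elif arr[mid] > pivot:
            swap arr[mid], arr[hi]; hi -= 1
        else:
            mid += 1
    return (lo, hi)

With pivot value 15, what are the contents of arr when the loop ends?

lo=0 mid=0 hi=7
3<15: swap(0,0), lo=1 mid=1 ⇒ [3, 4, 17, 10, 9, 15, 7, 8]
4<15: swap(1,1), lo=2 mid=2 ⇒ [3, 4, 17, 10, 9, 15, 7, 8]
17>15: swap(2,7), hi=6 ⇒ [3, 4, 8, 10, 9, 15, 7, 17]
8<15: swap(2,2), lo=3 mid=3 ⇒ [3, 4, 8, 10, 9, 15, 7, 17]
10<15: swap(3,3), lo=4 mid=4 ⇒ [3, 4, 8, 10, 9, 15, 7, 17]
9<15: swap(4,4), lo=5 mid=5 ⇒ [3, 4, 8, 10, 9, 15, 7, 17]
15=15: mid=6
7<15: swap(5,6), lo=6 mid=7 ⇒ [3, 4, 8, 10, 9, 7, 15, 17]
done. lo=6 hi=6; arr=[3, 4, 8, 10, 9, 7, 15, 17]

[3, 4, 8, 10, 9, 7, 15, 17]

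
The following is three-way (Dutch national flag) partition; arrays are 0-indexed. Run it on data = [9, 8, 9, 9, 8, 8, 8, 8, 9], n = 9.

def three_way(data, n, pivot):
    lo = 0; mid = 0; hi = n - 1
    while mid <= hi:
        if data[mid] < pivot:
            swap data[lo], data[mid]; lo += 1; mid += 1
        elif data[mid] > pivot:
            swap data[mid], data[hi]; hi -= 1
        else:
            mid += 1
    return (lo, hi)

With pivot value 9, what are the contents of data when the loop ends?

[8, 8, 8, 8, 8, 9, 9, 9, 9]

lo=0 mid=0 hi=8
9=9: mid=1
8<9: swap(0,1), lo=1 mid=2 ⇒ [8, 9, 9, 9, 8, 8, 8, 8, 9]
9=9: mid=3
9=9: mid=4
8<9: swap(1,4), lo=2 mid=5 ⇒ [8, 8, 9, 9, 9, 8, 8, 8, 9]
8<9: swap(2,5), lo=3 mid=6 ⇒ [8, 8, 8, 9, 9, 9, 8, 8, 9]
8<9: swap(3,6), lo=4 mid=7 ⇒ [8, 8, 8, 8, 9, 9, 9, 8, 9]
8<9: swap(4,7), lo=5 mid=8 ⇒ [8, 8, 8, 8, 8, 9, 9, 9, 9]
9=9: mid=9
done. lo=5 hi=8; data=[8, 8, 8, 8, 8, 9, 9, 9, 9]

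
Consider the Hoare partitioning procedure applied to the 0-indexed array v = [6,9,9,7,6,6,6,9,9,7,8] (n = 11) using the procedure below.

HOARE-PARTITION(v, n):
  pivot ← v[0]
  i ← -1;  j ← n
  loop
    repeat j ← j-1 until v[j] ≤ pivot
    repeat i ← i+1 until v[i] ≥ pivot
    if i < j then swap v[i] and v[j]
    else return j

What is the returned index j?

2

pivot = v[0] = 6; i = -1, j = 11
j→6 (v[6]=6≤6), i→0 (v[0]=6≥6); i<j, swap → [6,9,9,7,6,6,6,9,9,7,8]
j→5 (v[5]=6≤6), i→1 (v[1]=9≥6); i<j, swap → [6,6,9,7,6,9,6,9,9,7,8]
j→4 (v[4]=6≤6), i→2 (v[2]=9≥6); i<j, swap → [6,6,6,7,9,9,6,9,9,7,8]
j→2, i→3; i≥j, return j=2. v = [6,6,6,7,9,9,6,9,9,7,8]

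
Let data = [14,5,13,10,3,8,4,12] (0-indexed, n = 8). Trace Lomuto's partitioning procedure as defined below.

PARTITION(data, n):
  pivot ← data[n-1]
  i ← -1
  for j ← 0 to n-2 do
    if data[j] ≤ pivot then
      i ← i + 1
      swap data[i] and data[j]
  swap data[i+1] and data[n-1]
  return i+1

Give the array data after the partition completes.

pivot=12, i=-1
j=0: 14>12, skip
j=1: 5≤12, i=0, swap(0,1) ⇒ [5,14,13,10,3,8,4,12]
j=2: 13>12, skip
j=3: 10≤12, i=1, swap(1,3) ⇒ [5,10,13,14,3,8,4,12]
j=4: 3≤12, i=2, swap(2,4) ⇒ [5,10,3,14,13,8,4,12]
j=5: 8≤12, i=3, swap(3,5) ⇒ [5,10,3,8,13,14,4,12]
j=6: 4≤12, i=4, swap(4,6) ⇒ [5,10,3,8,4,14,13,12]
swap(5,7) ⇒ [5,10,3,8,4,12,13,14]; return 5

[5,10,3,8,4,12,13,14]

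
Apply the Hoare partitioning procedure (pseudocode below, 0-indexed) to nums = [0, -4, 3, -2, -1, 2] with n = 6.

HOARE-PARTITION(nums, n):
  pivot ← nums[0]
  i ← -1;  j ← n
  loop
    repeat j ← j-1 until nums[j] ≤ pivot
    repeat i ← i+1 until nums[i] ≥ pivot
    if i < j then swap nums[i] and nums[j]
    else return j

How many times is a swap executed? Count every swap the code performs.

2

pivot = nums[0] = 0; i = -1, j = 6
j→4 (nums[4]=-1≤0), i→0 (nums[0]=0≥0); i<j, swap → [-1, -4, 3, -2, 0, 2]
j→3 (nums[3]=-2≤0), i→2 (nums[2]=3≥0); i<j, swap → [-1, -4, -2, 3, 0, 2]
j→2, i→3; i≥j, return j=2. nums = [-1, -4, -2, 3, 0, 2]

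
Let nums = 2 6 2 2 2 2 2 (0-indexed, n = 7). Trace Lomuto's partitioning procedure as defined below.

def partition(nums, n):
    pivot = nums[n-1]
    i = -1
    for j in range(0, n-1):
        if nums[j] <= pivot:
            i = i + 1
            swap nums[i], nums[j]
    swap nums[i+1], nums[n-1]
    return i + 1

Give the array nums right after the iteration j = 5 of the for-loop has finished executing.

2 2 2 2 2 6 2

pivot = nums[6] = 2; i = -1
j=0: nums[0]=2 ≤ 2 → i=0, swap nums[0],nums[0] (no change) → 2 6 2 2 2 2 2
j=1: nums[1]=6 > 2 → no swap
j=2: nums[2]=2 ≤ 2 → i=1, swap nums[1],nums[2] → 2 2 6 2 2 2 2
j=3: nums[3]=2 ≤ 2 → i=2, swap nums[2],nums[3] → 2 2 2 6 2 2 2
j=4: nums[4]=2 ≤ 2 → i=3, swap nums[3],nums[4] → 2 2 2 2 6 2 2
j=5: nums[5]=2 ≤ 2 → i=4, swap nums[4],nums[5] → 2 2 2 2 2 6 2
(after j=5) nums = 2 2 2 2 2 6 2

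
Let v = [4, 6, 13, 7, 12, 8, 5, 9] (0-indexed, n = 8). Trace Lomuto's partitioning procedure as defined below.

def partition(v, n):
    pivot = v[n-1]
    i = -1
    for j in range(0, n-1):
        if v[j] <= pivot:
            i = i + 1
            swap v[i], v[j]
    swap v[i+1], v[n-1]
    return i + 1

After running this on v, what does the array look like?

pivot = v[7] = 9; i = -1
j=0: v[0]=4 ≤ 9 → i=0, swap v[0],v[0] (no change) → [4, 6, 13, 7, 12, 8, 5, 9]
j=1: v[1]=6 ≤ 9 → i=1, swap v[1],v[1] (no change) → [4, 6, 13, 7, 12, 8, 5, 9]
j=2: v[2]=13 > 9 → no swap
j=3: v[3]=7 ≤ 9 → i=2, swap v[2],v[3] → [4, 6, 7, 13, 12, 8, 5, 9]
j=4: v[4]=12 > 9 → no swap
j=5: v[5]=8 ≤ 9 → i=3, swap v[3],v[5] → [4, 6, 7, 8, 12, 13, 5, 9]
j=6: v[6]=5 ≤ 9 → i=4, swap v[4],v[6] → [4, 6, 7, 8, 5, 13, 12, 9]
final swap v[5],v[7] → [4, 6, 7, 8, 5, 9, 12, 13]; return 5

[4, 6, 7, 8, 5, 9, 12, 13]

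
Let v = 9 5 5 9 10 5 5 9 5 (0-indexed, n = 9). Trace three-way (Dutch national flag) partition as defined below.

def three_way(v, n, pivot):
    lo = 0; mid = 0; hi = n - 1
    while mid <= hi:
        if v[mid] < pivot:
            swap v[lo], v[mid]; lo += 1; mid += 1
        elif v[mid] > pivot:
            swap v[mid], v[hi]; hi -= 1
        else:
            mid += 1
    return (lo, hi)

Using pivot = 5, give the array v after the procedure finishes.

pivot = 5; lo=0, mid=0, hi=8
v[mid]=9>5: swap v[0],v[8]; hi=7 → 5 5 5 9 10 5 5 9 9
v[mid]=5=5: mid=1
v[mid]=5=5: mid=2
v[mid]=5=5: mid=3
v[mid]=9>5: swap v[3],v[7]; hi=6 → 5 5 5 9 10 5 5 9 9
v[mid]=9>5: swap v[3],v[6]; hi=5 → 5 5 5 5 10 5 9 9 9
v[mid]=5=5: mid=4
v[mid]=10>5: swap v[4],v[5]; hi=4 → 5 5 5 5 5 10 9 9 9
v[mid]=5=5: mid=5
end: lo=0, hi=4; v = 5 5 5 5 5 10 9 9 9

5 5 5 5 5 10 9 9 9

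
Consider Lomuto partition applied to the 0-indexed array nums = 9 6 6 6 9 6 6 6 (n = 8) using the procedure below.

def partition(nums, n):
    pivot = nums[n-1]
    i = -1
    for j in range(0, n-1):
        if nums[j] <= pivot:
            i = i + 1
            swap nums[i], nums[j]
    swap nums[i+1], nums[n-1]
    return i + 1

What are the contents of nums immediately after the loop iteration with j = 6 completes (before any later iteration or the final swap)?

pivot=6, i=-1
j=0: 9>6, skip
j=1: 6≤6, i=0, swap(0,1) ⇒ 6 9 6 6 9 6 6 6
j=2: 6≤6, i=1, swap(1,2) ⇒ 6 6 9 6 9 6 6 6
j=3: 6≤6, i=2, swap(2,3) ⇒ 6 6 6 9 9 6 6 6
j=4: 9>6, skip
j=5: 6≤6, i=3, swap(3,5) ⇒ 6 6 6 6 9 9 6 6
j=6: 6≤6, i=4, swap(4,6) ⇒ 6 6 6 6 6 9 9 6
(after j=6) nums = 6 6 6 6 6 9 9 6

6 6 6 6 6 9 9 6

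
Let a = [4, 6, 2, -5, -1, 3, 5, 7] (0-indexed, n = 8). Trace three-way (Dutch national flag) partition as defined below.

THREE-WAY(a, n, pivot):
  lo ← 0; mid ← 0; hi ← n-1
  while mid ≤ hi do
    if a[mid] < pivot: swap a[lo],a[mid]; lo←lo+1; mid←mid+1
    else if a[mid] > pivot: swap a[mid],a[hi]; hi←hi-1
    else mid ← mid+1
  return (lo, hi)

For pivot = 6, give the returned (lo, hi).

(6, 6)

pivot = 6; lo=0, mid=0, hi=7
a[mid]=4<6: swap a[0],a[0]; lo=1,mid=1 → [4, 6, 2, -5, -1, 3, 5, 7]
a[mid]=6=6: mid=2
a[mid]=2<6: swap a[1],a[2]; lo=2,mid=3 → [4, 2, 6, -5, -1, 3, 5, 7]
a[mid]=-5<6: swap a[2],a[3]; lo=3,mid=4 → [4, 2, -5, 6, -1, 3, 5, 7]
a[mid]=-1<6: swap a[3],a[4]; lo=4,mid=5 → [4, 2, -5, -1, 6, 3, 5, 7]
a[mid]=3<6: swap a[4],a[5]; lo=5,mid=6 → [4, 2, -5, -1, 3, 6, 5, 7]
a[mid]=5<6: swap a[5],a[6]; lo=6,mid=7 → [4, 2, -5, -1, 3, 5, 6, 7]
a[mid]=7>6: swap a[7],a[7]; hi=6 → [4, 2, -5, -1, 3, 5, 6, 7]
end: lo=6, hi=6; a = [4, 2, -5, -1, 3, 5, 6, 7]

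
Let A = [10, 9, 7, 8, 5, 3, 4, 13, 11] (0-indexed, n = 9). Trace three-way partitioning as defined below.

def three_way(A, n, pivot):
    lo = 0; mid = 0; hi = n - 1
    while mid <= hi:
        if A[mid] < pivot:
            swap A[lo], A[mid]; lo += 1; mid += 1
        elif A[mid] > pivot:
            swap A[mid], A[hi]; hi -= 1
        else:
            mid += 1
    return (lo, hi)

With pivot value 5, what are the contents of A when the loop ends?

[4, 3, 5, 8, 7, 9, 13, 11, 10]

pivot = 5; lo=0, mid=0, hi=8
A[mid]=10>5: swap A[0],A[8]; hi=7 → [11, 9, 7, 8, 5, 3, 4, 13, 10]
A[mid]=11>5: swap A[0],A[7]; hi=6 → [13, 9, 7, 8, 5, 3, 4, 11, 10]
A[mid]=13>5: swap A[0],A[6]; hi=5 → [4, 9, 7, 8, 5, 3, 13, 11, 10]
A[mid]=4<5: swap A[0],A[0]; lo=1,mid=1 → [4, 9, 7, 8, 5, 3, 13, 11, 10]
A[mid]=9>5: swap A[1],A[5]; hi=4 → [4, 3, 7, 8, 5, 9, 13, 11, 10]
A[mid]=3<5: swap A[1],A[1]; lo=2,mid=2 → [4, 3, 7, 8, 5, 9, 13, 11, 10]
A[mid]=7>5: swap A[2],A[4]; hi=3 → [4, 3, 5, 8, 7, 9, 13, 11, 10]
A[mid]=5=5: mid=3
A[mid]=8>5: swap A[3],A[3]; hi=2 → [4, 3, 5, 8, 7, 9, 13, 11, 10]
end: lo=2, hi=2; A = [4, 3, 5, 8, 7, 9, 13, 11, 10]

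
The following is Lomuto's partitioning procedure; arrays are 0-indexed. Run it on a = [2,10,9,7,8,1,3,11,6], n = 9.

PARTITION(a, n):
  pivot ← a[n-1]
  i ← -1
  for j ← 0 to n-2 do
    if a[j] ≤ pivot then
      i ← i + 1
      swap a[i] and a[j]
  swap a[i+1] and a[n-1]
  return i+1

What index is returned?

3

pivot=6, i=-1
j=0: 2≤6, i=0, swap(0,0) ⇒ [2,10,9,7,8,1,3,11,6]
j=1: 10>6, skip
j=2: 9>6, skip
j=3: 7>6, skip
j=4: 8>6, skip
j=5: 1≤6, i=1, swap(1,5) ⇒ [2,1,9,7,8,10,3,11,6]
j=6: 3≤6, i=2, swap(2,6) ⇒ [2,1,3,7,8,10,9,11,6]
j=7: 11>6, skip
swap(3,8) ⇒ [2,1,3,6,8,10,9,11,7]; return 3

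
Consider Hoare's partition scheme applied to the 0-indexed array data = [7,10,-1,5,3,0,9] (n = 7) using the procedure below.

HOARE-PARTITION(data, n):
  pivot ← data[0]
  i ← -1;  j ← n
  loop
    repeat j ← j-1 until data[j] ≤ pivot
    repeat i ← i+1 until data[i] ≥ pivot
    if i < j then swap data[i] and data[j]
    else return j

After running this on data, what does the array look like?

[0,3,-1,5,10,7,9]

pivot=7
j stops at 5 (0), i stops at 0 (7); swap ⇒ [0,10,-1,5,3,7,9]
j stops at 4 (3), i stops at 1 (10); swap ⇒ [0,3,-1,5,10,7,9]
j stops at 3, i stops at 4; i≥j ⇒ return 3. data=[0,3,-1,5,10,7,9]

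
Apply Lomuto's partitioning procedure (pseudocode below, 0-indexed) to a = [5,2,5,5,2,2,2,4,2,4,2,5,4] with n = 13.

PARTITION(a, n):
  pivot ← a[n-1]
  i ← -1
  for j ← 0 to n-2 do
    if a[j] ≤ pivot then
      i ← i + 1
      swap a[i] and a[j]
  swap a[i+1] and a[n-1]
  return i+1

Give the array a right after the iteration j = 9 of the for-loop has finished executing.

pivot = a[12] = 4; i = -1
j=0: a[0]=5 > 4 → no swap
j=1: a[1]=2 ≤ 4 → i=0, swap a[0],a[1] → [2,5,5,5,2,2,2,4,2,4,2,5,4]
j=2: a[2]=5 > 4 → no swap
j=3: a[3]=5 > 4 → no swap
j=4: a[4]=2 ≤ 4 → i=1, swap a[1],a[4] → [2,2,5,5,5,2,2,4,2,4,2,5,4]
j=5: a[5]=2 ≤ 4 → i=2, swap a[2],a[5] → [2,2,2,5,5,5,2,4,2,4,2,5,4]
j=6: a[6]=2 ≤ 4 → i=3, swap a[3],a[6] → [2,2,2,2,5,5,5,4,2,4,2,5,4]
j=7: a[7]=4 ≤ 4 → i=4, swap a[4],a[7] → [2,2,2,2,4,5,5,5,2,4,2,5,4]
j=8: a[8]=2 ≤ 4 → i=5, swap a[5],a[8] → [2,2,2,2,4,2,5,5,5,4,2,5,4]
j=9: a[9]=4 ≤ 4 → i=6, swap a[6],a[9] → [2,2,2,2,4,2,4,5,5,5,2,5,4]
(after j=9) a = [2,2,2,2,4,2,4,5,5,5,2,5,4]

[2,2,2,2,4,2,4,5,5,5,2,5,4]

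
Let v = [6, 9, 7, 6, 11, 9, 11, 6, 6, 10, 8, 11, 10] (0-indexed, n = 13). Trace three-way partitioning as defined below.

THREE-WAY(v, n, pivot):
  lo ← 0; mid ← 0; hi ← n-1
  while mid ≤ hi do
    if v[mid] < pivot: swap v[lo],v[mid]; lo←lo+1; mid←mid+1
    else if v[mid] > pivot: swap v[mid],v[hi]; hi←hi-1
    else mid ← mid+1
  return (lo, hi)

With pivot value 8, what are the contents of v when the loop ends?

pivot = 8; lo=0, mid=0, hi=12
v[mid]=6<8: swap v[0],v[0]; lo=1,mid=1 → [6, 9, 7, 6, 11, 9, 11, 6, 6, 10, 8, 11, 10]
v[mid]=9>8: swap v[1],v[12]; hi=11 → [6, 10, 7, 6, 11, 9, 11, 6, 6, 10, 8, 11, 9]
v[mid]=10>8: swap v[1],v[11]; hi=10 → [6, 11, 7, 6, 11, 9, 11, 6, 6, 10, 8, 10, 9]
v[mid]=11>8: swap v[1],v[10]; hi=9 → [6, 8, 7, 6, 11, 9, 11, 6, 6, 10, 11, 10, 9]
v[mid]=8=8: mid=2
v[mid]=7<8: swap v[1],v[2]; lo=2,mid=3 → [6, 7, 8, 6, 11, 9, 11, 6, 6, 10, 11, 10, 9]
v[mid]=6<8: swap v[2],v[3]; lo=3,mid=4 → [6, 7, 6, 8, 11, 9, 11, 6, 6, 10, 11, 10, 9]
v[mid]=11>8: swap v[4],v[9]; hi=8 → [6, 7, 6, 8, 10, 9, 11, 6, 6, 11, 11, 10, 9]
v[mid]=10>8: swap v[4],v[8]; hi=7 → [6, 7, 6, 8, 6, 9, 11, 6, 10, 11, 11, 10, 9]
v[mid]=6<8: swap v[3],v[4]; lo=4,mid=5 → [6, 7, 6, 6, 8, 9, 11, 6, 10, 11, 11, 10, 9]
v[mid]=9>8: swap v[5],v[7]; hi=6 → [6, 7, 6, 6, 8, 6, 11, 9, 10, 11, 11, 10, 9]
v[mid]=6<8: swap v[4],v[5]; lo=5,mid=6 → [6, 7, 6, 6, 6, 8, 11, 9, 10, 11, 11, 10, 9]
v[mid]=11>8: swap v[6],v[6]; hi=5 → [6, 7, 6, 6, 6, 8, 11, 9, 10, 11, 11, 10, 9]
end: lo=5, hi=5; v = [6, 7, 6, 6, 6, 8, 11, 9, 10, 11, 11, 10, 9]

[6, 7, 6, 6, 6, 8, 11, 9, 10, 11, 11, 10, 9]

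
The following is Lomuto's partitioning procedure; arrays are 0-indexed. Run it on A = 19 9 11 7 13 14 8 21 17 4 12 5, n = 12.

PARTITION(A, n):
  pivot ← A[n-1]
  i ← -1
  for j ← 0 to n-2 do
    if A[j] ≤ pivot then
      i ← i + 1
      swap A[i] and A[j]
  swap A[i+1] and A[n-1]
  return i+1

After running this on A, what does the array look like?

4 5 11 7 13 14 8 21 17 19 12 9

pivot = A[11] = 5; i = -1
j=0: A[0]=19 > 5 → no swap
j=1: A[1]=9 > 5 → no swap
j=2: A[2]=11 > 5 → no swap
j=3: A[3]=7 > 5 → no swap
j=4: A[4]=13 > 5 → no swap
j=5: A[5]=14 > 5 → no swap
j=6: A[6]=8 > 5 → no swap
j=7: A[7]=21 > 5 → no swap
j=8: A[8]=17 > 5 → no swap
j=9: A[9]=4 ≤ 5 → i=0, swap A[0],A[9] → 4 9 11 7 13 14 8 21 17 19 12 5
j=10: A[10]=12 > 5 → no swap
final swap A[1],A[11] → 4 5 11 7 13 14 8 21 17 19 12 9; return 1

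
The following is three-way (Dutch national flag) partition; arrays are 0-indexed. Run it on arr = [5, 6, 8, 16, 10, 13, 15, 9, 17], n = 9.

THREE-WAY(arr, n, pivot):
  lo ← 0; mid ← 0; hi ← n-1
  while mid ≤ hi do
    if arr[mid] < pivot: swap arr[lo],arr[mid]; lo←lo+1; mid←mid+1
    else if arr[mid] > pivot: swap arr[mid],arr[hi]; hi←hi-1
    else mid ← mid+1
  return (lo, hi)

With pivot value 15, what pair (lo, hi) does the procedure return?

(6, 6)

lo=0 mid=0 hi=8
5<15: swap(0,0), lo=1 mid=1 ⇒ [5, 6, 8, 16, 10, 13, 15, 9, 17]
6<15: swap(1,1), lo=2 mid=2 ⇒ [5, 6, 8, 16, 10, 13, 15, 9, 17]
8<15: swap(2,2), lo=3 mid=3 ⇒ [5, 6, 8, 16, 10, 13, 15, 9, 17]
16>15: swap(3,8), hi=7 ⇒ [5, 6, 8, 17, 10, 13, 15, 9, 16]
17>15: swap(3,7), hi=6 ⇒ [5, 6, 8, 9, 10, 13, 15, 17, 16]
9<15: swap(3,3), lo=4 mid=4 ⇒ [5, 6, 8, 9, 10, 13, 15, 17, 16]
10<15: swap(4,4), lo=5 mid=5 ⇒ [5, 6, 8, 9, 10, 13, 15, 17, 16]
13<15: swap(5,5), lo=6 mid=6 ⇒ [5, 6, 8, 9, 10, 13, 15, 17, 16]
15=15: mid=7
done. lo=6 hi=6; arr=[5, 6, 8, 9, 10, 13, 15, 17, 16]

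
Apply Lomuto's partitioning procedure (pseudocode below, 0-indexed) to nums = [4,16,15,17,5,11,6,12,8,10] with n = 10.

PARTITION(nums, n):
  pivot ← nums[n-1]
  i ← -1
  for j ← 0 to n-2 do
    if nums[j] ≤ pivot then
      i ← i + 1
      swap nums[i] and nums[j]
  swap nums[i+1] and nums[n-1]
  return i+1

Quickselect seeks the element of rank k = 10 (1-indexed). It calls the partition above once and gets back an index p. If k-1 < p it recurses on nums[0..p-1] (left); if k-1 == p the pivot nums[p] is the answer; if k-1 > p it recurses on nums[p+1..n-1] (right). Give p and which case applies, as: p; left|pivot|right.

pivot = nums[9] = 10; i = -1
j=0: nums[0]=4 ≤ 10 → i=0, swap nums[0],nums[0] (no change) → [4,16,15,17,5,11,6,12,8,10]
j=1: nums[1]=16 > 10 → no swap
j=2: nums[2]=15 > 10 → no swap
j=3: nums[3]=17 > 10 → no swap
j=4: nums[4]=5 ≤ 10 → i=1, swap nums[1],nums[4] → [4,5,15,17,16,11,6,12,8,10]
j=5: nums[5]=11 > 10 → no swap
j=6: nums[6]=6 ≤ 10 → i=2, swap nums[2],nums[6] → [4,5,6,17,16,11,15,12,8,10]
j=7: nums[7]=12 > 10 → no swap
j=8: nums[8]=8 ≤ 10 → i=3, swap nums[3],nums[8] → [4,5,6,8,16,11,15,12,17,10]
final swap nums[4],nums[9] → [4,5,6,8,10,11,15,12,17,16]; return 4
p = 4; k-1 = 9 > 4 ⇒ right

4; right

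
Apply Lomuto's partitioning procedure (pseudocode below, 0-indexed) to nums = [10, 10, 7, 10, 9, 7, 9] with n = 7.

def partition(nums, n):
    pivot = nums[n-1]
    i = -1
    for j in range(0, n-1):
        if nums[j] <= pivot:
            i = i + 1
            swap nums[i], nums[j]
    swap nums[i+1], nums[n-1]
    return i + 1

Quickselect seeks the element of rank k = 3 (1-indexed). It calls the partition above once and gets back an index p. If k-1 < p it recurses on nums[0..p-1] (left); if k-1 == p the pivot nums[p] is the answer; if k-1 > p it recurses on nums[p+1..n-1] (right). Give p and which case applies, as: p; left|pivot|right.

pivot=9, i=-1
j=0: 10>9, skip
j=1: 10>9, skip
j=2: 7≤9, i=0, swap(0,2) ⇒ [7, 10, 10, 10, 9, 7, 9]
j=3: 10>9, skip
j=4: 9≤9, i=1, swap(1,4) ⇒ [7, 9, 10, 10, 10, 7, 9]
j=5: 7≤9, i=2, swap(2,5) ⇒ [7, 9, 7, 10, 10, 10, 9]
swap(3,6) ⇒ [7, 9, 7, 9, 10, 10, 10]; return 3
p = 3; k-1 = 2 < 3 ⇒ left

3; left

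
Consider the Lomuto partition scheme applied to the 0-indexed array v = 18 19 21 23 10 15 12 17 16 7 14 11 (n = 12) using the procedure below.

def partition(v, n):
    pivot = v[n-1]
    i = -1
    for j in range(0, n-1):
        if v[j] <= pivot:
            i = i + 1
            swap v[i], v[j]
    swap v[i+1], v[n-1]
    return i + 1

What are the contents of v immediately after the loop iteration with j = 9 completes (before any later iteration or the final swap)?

pivot = v[11] = 11; i = -1
j=0: v[0]=18 > 11 → no swap
j=1: v[1]=19 > 11 → no swap
j=2: v[2]=21 > 11 → no swap
j=3: v[3]=23 > 11 → no swap
j=4: v[4]=10 ≤ 11 → i=0, swap v[0],v[4] → 10 19 21 23 18 15 12 17 16 7 14 11
j=5: v[5]=15 > 11 → no swap
j=6: v[6]=12 > 11 → no swap
j=7: v[7]=17 > 11 → no swap
j=8: v[8]=16 > 11 → no swap
j=9: v[9]=7 ≤ 11 → i=1, swap v[1],v[9] → 10 7 21 23 18 15 12 17 16 19 14 11
(after j=9) v = 10 7 21 23 18 15 12 17 16 19 14 11

10 7 21 23 18 15 12 17 16 19 14 11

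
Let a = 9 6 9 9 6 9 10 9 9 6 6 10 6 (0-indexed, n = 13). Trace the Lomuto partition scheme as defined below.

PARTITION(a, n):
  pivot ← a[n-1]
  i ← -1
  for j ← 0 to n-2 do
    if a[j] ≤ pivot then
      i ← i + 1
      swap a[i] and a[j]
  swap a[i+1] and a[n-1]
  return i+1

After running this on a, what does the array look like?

pivot=6, i=-1
j=0: 9>6, skip
j=1: 6≤6, i=0, swap(0,1) ⇒ 6 9 9 9 6 9 10 9 9 6 6 10 6
j=2: 9>6, skip
j=3: 9>6, skip
j=4: 6≤6, i=1, swap(1,4) ⇒ 6 6 9 9 9 9 10 9 9 6 6 10 6
j=5: 9>6, skip
j=6: 10>6, skip
j=7: 9>6, skip
j=8: 9>6, skip
j=9: 6≤6, i=2, swap(2,9) ⇒ 6 6 6 9 9 9 10 9 9 9 6 10 6
j=10: 6≤6, i=3, swap(3,10) ⇒ 6 6 6 6 9 9 10 9 9 9 9 10 6
j=11: 10>6, skip
swap(4,12) ⇒ 6 6 6 6 6 9 10 9 9 9 9 10 9; return 4

6 6 6 6 6 9 10 9 9 9 9 10 9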